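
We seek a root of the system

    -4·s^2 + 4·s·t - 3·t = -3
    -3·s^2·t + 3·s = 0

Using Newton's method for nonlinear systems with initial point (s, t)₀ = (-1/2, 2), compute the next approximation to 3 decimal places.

(-0.250, 1.000)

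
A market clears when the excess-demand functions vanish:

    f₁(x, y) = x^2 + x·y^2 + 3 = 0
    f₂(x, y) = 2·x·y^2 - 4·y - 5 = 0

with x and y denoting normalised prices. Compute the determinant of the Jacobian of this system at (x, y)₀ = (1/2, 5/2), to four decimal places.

-24.0000

J = [[2·x + y^2, 2·x·y], [2·y^2, 4·x·y - 4]].
At the point, J = [[7.2500, 2.5000], [12.5000, 1.0000]].
det J = -24.0000.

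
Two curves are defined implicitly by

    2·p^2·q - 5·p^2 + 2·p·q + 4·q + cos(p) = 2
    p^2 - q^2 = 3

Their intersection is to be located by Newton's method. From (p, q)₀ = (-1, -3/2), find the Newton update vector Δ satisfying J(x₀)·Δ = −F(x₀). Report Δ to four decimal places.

At (-1, -3/2): F = (-12.459698, -4.2500).
Jacobian J = [[4·p·q - 10·p + 2·q - sin(p), 2·p^2 + 2·p + 4], [2·p, -2·q]].
At the point, J = [[13.841471, 4.0000], [-2.0000, 3.0000]] (det J = 49.524413).
Solving J·Δ = −F gives Δ = (0.4115, 1.6910).

(0.4115, 1.6910)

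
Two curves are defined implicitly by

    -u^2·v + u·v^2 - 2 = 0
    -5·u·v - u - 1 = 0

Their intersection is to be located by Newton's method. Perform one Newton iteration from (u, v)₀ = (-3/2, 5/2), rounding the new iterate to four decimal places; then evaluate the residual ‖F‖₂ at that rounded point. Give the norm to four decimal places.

14.0109

At (-3/2, 5/2): F = (-17.0000, 19.2500).
Jacobian J = [[-2·u·v + v^2, -u^2 + 2·u·v], [-5·v - 1, -5·u]].
At the point, J = [[13.7500, -9.7500], [-13.5000, 7.5000]] (det J = -28.5000).
Solving J·Δ = −F gives Δ = (2.1118, 1.2346).
Then the next iterate is (u, v)₁ = (0.6118, 3.7346).
Re-evaluating at (0.6118, 3.7346): F = (5.135062, -13.035941), so ‖F‖₂ = 14.0109.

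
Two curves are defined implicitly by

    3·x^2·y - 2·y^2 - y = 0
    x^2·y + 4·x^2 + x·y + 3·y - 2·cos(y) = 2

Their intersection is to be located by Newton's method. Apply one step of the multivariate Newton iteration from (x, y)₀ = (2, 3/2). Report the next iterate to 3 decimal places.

At (2, 3/2): F = (12.000, 27.35853).
Jacobian J = [[6·x·y, 3·x^2 - 4·y - 1], [2·x·y + 8·x + y, x^2 + x + 2·sin(y) + 3]].
At the point, J = [[18.000, 5.000], [23.500, 10.99499]] (det J = 80.40982).
Solving J·Δ = −F gives Δ = (0.060, -2.617).
Then the next iterate is (x, y)₁ = (2.060, -1.117).

(2.060, -1.117)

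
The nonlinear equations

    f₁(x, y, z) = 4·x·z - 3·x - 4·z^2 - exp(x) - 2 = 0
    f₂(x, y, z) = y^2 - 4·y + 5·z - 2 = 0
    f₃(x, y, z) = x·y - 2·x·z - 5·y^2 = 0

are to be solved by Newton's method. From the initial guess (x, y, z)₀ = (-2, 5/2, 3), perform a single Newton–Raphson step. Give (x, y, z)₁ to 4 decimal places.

(-1.4761, 1.2956, 1.3909)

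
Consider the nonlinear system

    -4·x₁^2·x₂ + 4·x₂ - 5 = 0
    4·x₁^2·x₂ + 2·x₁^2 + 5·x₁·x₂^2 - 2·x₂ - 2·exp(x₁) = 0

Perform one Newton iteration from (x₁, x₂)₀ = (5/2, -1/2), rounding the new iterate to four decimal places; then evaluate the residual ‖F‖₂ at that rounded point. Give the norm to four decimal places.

6.1314

At (5/2, -1/2): F = (5.5000, -20.239988).
Jacobian J = [[-8·x₁·x₂, -4·x₁^2 + 4], [8·x₁·x₂ + 4·x₁ + 5·x₂^2 - 2·exp(x₁), 4·x₁^2 + 10·x₁·x₂ - 2]].
At the point, J = [[10.0000, -21.0000], [-23.114988, 10.5000]] (det J = -380.414746).
Solving J·Δ = −F gives Δ = (-0.9655, -0.1979).
Then the next iterate is (x₁, x₂)₁ = (1.5345, -0.6979).
Re-evaluating at (1.5345, -0.6979): F = (-1.218247, -6.009182), so ‖F‖₂ = 6.1314.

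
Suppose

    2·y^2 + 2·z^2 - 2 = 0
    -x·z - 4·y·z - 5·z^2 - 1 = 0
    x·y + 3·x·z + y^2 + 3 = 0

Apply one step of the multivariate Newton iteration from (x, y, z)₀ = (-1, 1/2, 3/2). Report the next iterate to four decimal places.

(2.2273, -15.3864, 6.2955)

At (-1, 1/2, 3/2): F = (3.0000, -13.7500, -1.7500).
Jacobian J = [[0, 4·y, 4·z], [-z, -4·z, -x - 4·y - 10·z], [y + 3·z, x + 2·y, 3·x]].
At the point, J = [[0.0000, 2.0000, 6.0000], [-1.5000, -6.0000, -16.0000], [5.0000, 0.0000, -3.0000]] (det J = 11.0000).
Solving J·Δ = −F gives Δ = (3.2273, -15.8864, 4.7955).
Then the next iterate is (x, y, z)₁ = (2.2273, -15.3864, 6.2955).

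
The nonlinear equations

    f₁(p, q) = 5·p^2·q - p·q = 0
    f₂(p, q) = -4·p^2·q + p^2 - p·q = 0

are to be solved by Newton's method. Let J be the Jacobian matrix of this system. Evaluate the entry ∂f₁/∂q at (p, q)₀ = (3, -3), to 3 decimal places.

∂f₁/∂q = 5·p^2 - p.
At (3, -3) this is 42.000.

42.000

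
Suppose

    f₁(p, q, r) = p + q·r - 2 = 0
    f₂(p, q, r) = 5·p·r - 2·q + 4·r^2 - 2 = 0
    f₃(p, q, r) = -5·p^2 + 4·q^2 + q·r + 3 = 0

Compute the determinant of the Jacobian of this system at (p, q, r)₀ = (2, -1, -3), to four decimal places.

-1072.0000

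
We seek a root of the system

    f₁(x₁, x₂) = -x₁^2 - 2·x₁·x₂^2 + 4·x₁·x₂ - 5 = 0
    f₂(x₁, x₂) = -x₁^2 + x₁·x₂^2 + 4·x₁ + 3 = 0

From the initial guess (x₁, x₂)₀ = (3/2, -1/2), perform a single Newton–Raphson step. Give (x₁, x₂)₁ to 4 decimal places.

At (3/2, -1/2): F = (-11.0000, 7.1250).
Jacobian J = [[-2·x₁ - 2·x₂^2 + 4·x₂, -4·x₁·x₂ + 4·x₁], [-2·x₁ + x₂^2 + 4, 2·x₁·x₂]].
At the point, J = [[-5.5000, 9.0000], [1.2500, -1.5000]] (det J = -3.0000).
Solving J·Δ = −F gives Δ = (-15.8750, -8.4792).
Then the next iterate is (x₁, x₂)₁ = (-14.3750, -8.9792).

(-14.3750, -8.9792)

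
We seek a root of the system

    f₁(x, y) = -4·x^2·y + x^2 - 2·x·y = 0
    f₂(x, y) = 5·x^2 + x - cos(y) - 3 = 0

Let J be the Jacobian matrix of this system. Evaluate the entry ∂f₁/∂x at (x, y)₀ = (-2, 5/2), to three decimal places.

∂f₁/∂x = -8·x·y + 2·x - 2·y.
At (-2, 5/2) this is 31.000.

31.000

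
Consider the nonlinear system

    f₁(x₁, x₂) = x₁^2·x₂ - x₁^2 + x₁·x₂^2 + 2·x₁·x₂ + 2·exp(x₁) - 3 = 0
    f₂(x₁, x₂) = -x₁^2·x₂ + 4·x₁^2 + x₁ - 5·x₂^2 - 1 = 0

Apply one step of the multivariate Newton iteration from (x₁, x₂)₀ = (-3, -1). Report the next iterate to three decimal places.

At (-3, -1): F = (-17.90043, 36.000).
Jacobian J = [[2·x₁·x₂ - 2·x₁ + x₂^2 + 2·x₂ + 2·exp(x₁), x₁^2 + 2·x₁·x₂ + 2·x₁], [-2·x₁·x₂ + 8·x₁ + 1, -x₁^2 - 10·x₂]].
At the point, J = [[11.09957, 9.000], [-29.000, 1.000]] (det J = 272.09957).
Solving J·Δ = −F gives Δ = (1.257, 0.439).
Then the next iterate is (x₁, x₂)₁ = (-1.743, -0.561).

(-1.743, -0.561)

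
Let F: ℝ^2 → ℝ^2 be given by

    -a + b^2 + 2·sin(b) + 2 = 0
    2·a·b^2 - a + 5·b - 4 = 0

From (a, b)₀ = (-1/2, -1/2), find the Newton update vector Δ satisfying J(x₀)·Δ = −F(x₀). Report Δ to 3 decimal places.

(2.751, 1.271)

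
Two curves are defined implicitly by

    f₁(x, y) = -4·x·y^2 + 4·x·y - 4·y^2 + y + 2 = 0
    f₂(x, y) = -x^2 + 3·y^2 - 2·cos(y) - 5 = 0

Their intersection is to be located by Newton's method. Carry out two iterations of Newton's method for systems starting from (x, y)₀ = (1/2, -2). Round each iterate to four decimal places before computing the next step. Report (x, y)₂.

(-0.4847, -1.3492)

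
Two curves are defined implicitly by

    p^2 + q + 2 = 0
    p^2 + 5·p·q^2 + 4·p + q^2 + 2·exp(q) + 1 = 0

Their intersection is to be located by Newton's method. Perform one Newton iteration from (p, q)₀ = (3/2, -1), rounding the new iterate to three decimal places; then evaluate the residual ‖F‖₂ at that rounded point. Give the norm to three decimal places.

At (3/2, -1): F = (3.250, 18.48576).
Jacobian J = [[2·p, 1], [2·p + 5·q^2 + 4, 10·p·q + 2·q + 2·exp(q)]].
At the point, J = [[3.000, 1.000], [12.000, -16.26424]] (det J = -60.79272).
Solving J·Δ = −F gives Δ = (-1.174, 0.271).
Then the next iterate is (p, q)₁ = (0.326, -0.729).
Re-evaluating at (0.326, -0.729): F = (1.37728, 4.77275), so ‖F‖₂ = 4.967.

4.967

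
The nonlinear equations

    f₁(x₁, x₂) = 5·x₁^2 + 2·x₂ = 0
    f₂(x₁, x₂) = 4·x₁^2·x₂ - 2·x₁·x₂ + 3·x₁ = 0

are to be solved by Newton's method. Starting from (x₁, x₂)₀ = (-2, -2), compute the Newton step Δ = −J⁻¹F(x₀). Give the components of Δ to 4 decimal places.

(0.8619, 0.6192)

At (-2, -2): F = (16.0000, -46.0000).
Jacobian J = [[10·x₁, 2], [8·x₁·x₂ - 2·x₂ + 3, 4·x₁^2 - 2·x₁]].
At the point, J = [[-20.0000, 2.0000], [39.0000, 20.0000]] (det J = -478.0000).
Solving J·Δ = −F gives Δ = (0.8619, 0.6192).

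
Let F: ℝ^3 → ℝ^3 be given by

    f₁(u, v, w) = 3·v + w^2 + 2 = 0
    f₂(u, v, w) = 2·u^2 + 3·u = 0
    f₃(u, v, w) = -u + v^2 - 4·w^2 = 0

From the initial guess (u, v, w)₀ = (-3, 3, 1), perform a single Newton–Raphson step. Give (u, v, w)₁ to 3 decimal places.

At (-3, 3, 1): F = (12.000, 9.000, 8.000).
Jacobian J = [[0, 3, 2·w], [4·u + 3, 0, 0], [-1, 2·v, -8·w]].
At the point, J = [[0.000, 3.000, 2.000], [-9.000, 0.000, 0.000], [-1.000, 6.000, -8.000]] (det J = -324.000).
Solving J·Δ = −F gives Δ = (1.000, -3.056, -1.417).
Then the next iterate is (u, v, w)₁ = (-2.000, -0.056, -0.417).

(-2.000, -0.056, -0.417)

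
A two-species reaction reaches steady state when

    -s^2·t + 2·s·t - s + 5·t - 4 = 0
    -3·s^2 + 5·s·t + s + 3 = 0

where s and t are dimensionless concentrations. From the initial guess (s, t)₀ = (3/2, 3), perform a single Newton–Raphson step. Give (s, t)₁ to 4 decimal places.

(1.0970, 0.6762)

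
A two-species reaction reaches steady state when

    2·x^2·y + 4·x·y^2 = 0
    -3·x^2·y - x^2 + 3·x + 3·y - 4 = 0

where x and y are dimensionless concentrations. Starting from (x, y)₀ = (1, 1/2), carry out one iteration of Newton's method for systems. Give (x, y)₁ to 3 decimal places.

At (1, 1/2): F = (2.000, -2.000).
Jacobian J = [[4·x·y + 4·y^2, 2·x^2 + 8·x·y], [-6·x·y - 2·x + 3, -3·x^2 + 3]].
At the point, J = [[3.000, 6.000], [-2.000, 0.000]] (det J = 12.000).
Solving J·Δ = −F gives Δ = (-1.000, 0.167).
Then the next iterate is (x, y)₁ = (0.000, 0.667).

(0.000, 0.667)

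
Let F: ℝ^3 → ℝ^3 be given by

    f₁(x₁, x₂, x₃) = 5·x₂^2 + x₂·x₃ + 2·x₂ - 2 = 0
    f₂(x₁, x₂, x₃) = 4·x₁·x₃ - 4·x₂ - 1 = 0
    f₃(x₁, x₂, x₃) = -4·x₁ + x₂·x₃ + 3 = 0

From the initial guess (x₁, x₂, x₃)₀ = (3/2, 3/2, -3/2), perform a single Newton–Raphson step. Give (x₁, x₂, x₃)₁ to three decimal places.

At (3/2, 3/2, -3/2): F = (10.000, -16.000, -5.250).
Jacobian J = [[0, 10·x₂ + x₃ + 2, x₂], [4·x₃, -4, 4·x₁], [-4, x₃, x₂]].
At the point, J = [[0.000, 15.500, 1.500], [-6.000, -4.000, 6.000], [-4.000, -1.500, 1.500]] (det J = -243.000).
Solving J·Δ = −F gives Δ = (-0.336, -0.818, 1.785).
Then the next iterate is (x₁, x₂, x₃)₁ = (1.164, 0.682, 0.285).

(1.164, 0.682, 0.285)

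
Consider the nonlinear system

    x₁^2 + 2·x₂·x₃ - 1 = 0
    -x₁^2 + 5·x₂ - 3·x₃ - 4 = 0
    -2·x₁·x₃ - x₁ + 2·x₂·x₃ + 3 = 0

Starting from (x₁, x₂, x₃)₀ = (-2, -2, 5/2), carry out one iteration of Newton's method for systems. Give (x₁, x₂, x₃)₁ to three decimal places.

(0.529, 0.035, 0.765)

At (-2, -2, 5/2): F = (-7.000, -25.500, 5.000).
Jacobian J = [[2·x₁, 2·x₃, 2·x₂], [-2·x₁, 5, -3], [-2·x₃ - 1, 2·x₃, -2·x₁ + 2·x₂]].
At the point, J = [[-4.000, 5.000, -4.000], [4.000, 5.000, -3.000], [-6.000, 5.000, 0.000]] (det J = -170.000).
Solving J·Δ = −F gives Δ = (2.529, 2.035, -1.735).
Then the next iterate is (x₁, x₂, x₃)₁ = (0.529, 0.035, 0.765).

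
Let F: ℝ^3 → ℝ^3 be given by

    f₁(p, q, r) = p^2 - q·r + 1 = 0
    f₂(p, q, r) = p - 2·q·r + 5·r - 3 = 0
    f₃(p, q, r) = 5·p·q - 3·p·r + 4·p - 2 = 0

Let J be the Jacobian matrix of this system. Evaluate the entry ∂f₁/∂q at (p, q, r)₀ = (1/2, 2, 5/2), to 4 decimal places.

∂f₁/∂q = -r.
At (1/2, 2, 5/2) this is -2.5000.

-2.5000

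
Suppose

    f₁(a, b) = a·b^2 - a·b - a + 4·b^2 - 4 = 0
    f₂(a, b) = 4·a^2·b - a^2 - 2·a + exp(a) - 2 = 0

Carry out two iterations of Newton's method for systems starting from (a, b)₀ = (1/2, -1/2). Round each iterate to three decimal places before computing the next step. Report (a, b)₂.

At (1/2, -1/2): F = (-3.125, -2.10128).
Jacobian J = [[b^2 - b - 1, 2·a·b - a + 8·b], [8·a·b - 2·a + exp(a) - 2, 4·a^2]].
At the point, J = [[-0.250, -5.000], [-3.35128, 1.000]] (det J = -17.00639).
Solving J·Δ = −F gives Δ = (-0.802, -0.585).
Then the next iterate is (a, b)₁ = (-0.302, -1.085).
Round to (-0.302, -1.085) and repeat: F = (0.32771, -1.14369), J = [[1.26222, -7.72266], [1.96470, 0.36482]].
Δ = (0.557, 0.134), so (a, b)₂ = (0.255, -0.951).

(0.255, -0.951)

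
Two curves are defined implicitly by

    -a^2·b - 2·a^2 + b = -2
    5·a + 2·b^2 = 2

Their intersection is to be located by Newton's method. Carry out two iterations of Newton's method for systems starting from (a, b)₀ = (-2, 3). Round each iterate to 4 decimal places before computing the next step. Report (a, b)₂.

(-1.0708, 1.9401)

At (-2, 3): F = (-15.0000, 6.0000).
Jacobian J = [[-2·a·b - 4·a, -a^2 + 1], [5, 4·b]].
At the point, J = [[20.0000, -3.0000], [5.0000, 12.0000]] (det J = 255.0000).
Solving J·Δ = −F gives Δ = (0.6353, -0.7647).
Then the next iterate is (a, b)₁ = (-1.3647, 2.2353).
Round to (-1.3647, 2.2353) and repeat: F = (-3.652549, 1.169632), J = [[11.559828, -0.862406], [5.0000, 8.9412]].
Δ = (0.2939, -0.2952), so (a, b)₂ = (-1.0708, 1.9401).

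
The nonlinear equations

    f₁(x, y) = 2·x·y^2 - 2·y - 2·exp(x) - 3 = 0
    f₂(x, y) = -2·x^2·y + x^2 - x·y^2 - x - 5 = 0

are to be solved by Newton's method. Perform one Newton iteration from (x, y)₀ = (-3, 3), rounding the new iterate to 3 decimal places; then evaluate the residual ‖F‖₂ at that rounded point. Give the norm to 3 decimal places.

At (-3, 3): F = (-63.09957, -20.000).
Jacobian J = [[2·y^2 - 2·exp(x), 4·x·y - 2], [-4·x·y + 2·x - y^2 - 1, -2·x^2 - 2·x·y]].
At the point, J = [[17.90043, -38.000], [20.000, 0.000]] (det J = 760.000).
Solving J·Δ = −F gives Δ = (1.000, -1.189).
Then the next iterate is (x, y)₁ = (-2.000, 1.811).
Re-evaluating at (-2.000, 1.811): F = (-20.01155, -6.92856), so ‖F‖₂ = 21.177.

21.177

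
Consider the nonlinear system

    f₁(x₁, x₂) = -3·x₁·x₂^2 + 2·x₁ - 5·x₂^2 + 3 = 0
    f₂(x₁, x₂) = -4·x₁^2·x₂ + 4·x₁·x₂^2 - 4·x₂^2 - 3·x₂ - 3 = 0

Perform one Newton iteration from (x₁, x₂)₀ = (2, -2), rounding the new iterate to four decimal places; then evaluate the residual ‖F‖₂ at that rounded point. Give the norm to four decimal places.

At (2, -2): F = (-37.0000, 51.0000).
Jacobian J = [[-3·x₂^2 + 2, -6·x₁·x₂ - 10·x₂], [-8·x₁·x₂ + 4·x₂^2, -4·x₁^2 + 8·x₁·x₂ - 8·x₂ - 3]].
At the point, J = [[-10.0000, 44.0000], [48.0000, -35.0000]] (det J = -1762.0000).
Solving J·Δ = −F gives Δ = (-0.5386, 0.7185).
Then the next iterate is (x₁, x₂)₁ = (1.4614, -1.2815).
Re-evaluating at (1.4614, -1.2815): F = (-9.488330, 14.822969), so ‖F‖₂ = 17.5997.

17.5997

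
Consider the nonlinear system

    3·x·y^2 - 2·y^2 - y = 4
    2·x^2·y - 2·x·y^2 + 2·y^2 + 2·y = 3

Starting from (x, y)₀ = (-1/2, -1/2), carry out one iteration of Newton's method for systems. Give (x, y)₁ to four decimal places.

At (-1/2, -1/2): F = (-4.3750, -3.5000).
Jacobian J = [[3·y^2, 6·x·y - 4·y - 1], [4·x·y - 2·y^2, 2·x^2 - 4·x·y + 4·y + 2]].
At the point, J = [[0.7500, 2.5000], [0.5000, -0.5000]] (det J = -1.6250).
Solving J·Δ = −F gives Δ = (6.7308, -0.2692).
Then the next iterate is (x, y)₁ = (6.2308, -0.7692).

(6.2308, -0.7692)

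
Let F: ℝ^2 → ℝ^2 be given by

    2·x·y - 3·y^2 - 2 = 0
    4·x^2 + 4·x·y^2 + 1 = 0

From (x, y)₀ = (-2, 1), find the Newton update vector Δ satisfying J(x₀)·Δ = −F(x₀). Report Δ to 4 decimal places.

(1.5395, -0.5921)

At (-2, 1): F = (-9.0000, 9.0000).
Jacobian J = [[2·y, 2·x - 6·y], [8·x + 4·y^2, 8·x·y]].
At the point, J = [[2.0000, -10.0000], [-12.0000, -16.0000]] (det J = -152.0000).
Solving J·Δ = −F gives Δ = (1.5395, -0.5921).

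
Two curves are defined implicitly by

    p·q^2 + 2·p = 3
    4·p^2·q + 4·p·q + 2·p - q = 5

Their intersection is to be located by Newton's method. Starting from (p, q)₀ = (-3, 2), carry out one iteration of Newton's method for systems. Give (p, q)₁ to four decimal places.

At (-3, 2): F = (-21.0000, 35.0000).
Jacobian J = [[q^2 + 2, 2·p·q], [8·p·q + 4·q + 2, 4·p^2 + 4·p - 1]].
At the point, J = [[6.0000, -12.0000], [-38.0000, 23.0000]] (det J = -318.0000).
Solving J·Δ = −F gives Δ = (-0.1981, -1.8491).
Then the next iterate is (p, q)₁ = (-3.1981, 0.1509).

(-3.1981, 0.1509)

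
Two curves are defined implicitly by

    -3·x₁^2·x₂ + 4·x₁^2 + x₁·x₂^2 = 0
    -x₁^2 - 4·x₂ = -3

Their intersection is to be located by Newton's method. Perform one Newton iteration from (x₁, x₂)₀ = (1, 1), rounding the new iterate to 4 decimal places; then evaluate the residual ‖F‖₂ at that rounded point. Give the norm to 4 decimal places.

At (1, 1): F = (2.0000, -2.0000).
Jacobian J = [[-6·x₁·x₂ + 8·x₁ + x₂^2, -3·x₁^2 + 2·x₁·x₂], [-2·x₁, -4]].
At the point, J = [[3.0000, -1.0000], [-2.0000, -4.0000]] (det J = -14.0000).
Solving J·Δ = −F gives Δ = (-0.7143, -0.1429).
Then the next iterate is (x₁, x₂)₁ = (0.2857, 0.8571).
Re-evaluating at (0.2857, 0.8571): F = (0.326498, -0.510024), so ‖F‖₂ = 0.6056.

0.6056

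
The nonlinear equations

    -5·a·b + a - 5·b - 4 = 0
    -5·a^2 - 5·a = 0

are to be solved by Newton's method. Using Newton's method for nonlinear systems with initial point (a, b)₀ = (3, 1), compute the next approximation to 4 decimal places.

At (3, 1): F = (-21.0000, -60.0000).
Jacobian J = [[-5·b + 1, -5·a - 5], [-10·a - 5, 0]].
At the point, J = [[-4.0000, -20.0000], [-35.0000, 0.0000]] (det J = -700.0000).
Solving J·Δ = −F gives Δ = (-1.7143, -0.7071).
Then the next iterate is (a, b)₁ = (1.2857, 0.2929).

(1.2857, 0.2929)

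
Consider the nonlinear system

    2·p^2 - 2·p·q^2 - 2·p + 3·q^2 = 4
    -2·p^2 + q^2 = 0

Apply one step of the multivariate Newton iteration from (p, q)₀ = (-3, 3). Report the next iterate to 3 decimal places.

(-1.700, 1.900)

At (-3, 3): F = (101.000, -9.000).
Jacobian J = [[4·p - 2·q^2 - 2, -4·p·q + 6·q], [-4·p, 2·q]].
At the point, J = [[-32.000, 54.000], [12.000, 6.000]] (det J = -840.000).
Solving J·Δ = −F gives Δ = (1.300, -1.100).
Then the next iterate is (p, q)₁ = (-1.700, 1.900).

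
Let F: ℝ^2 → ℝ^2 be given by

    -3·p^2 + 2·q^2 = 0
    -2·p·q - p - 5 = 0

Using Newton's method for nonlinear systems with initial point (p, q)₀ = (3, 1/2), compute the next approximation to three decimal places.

At (3, 1/2): F = (-26.500, -11.000).
Jacobian J = [[-6·p, 4·q], [-2·q - 1, -2·p]].
At the point, J = [[-18.000, 2.000], [-2.000, -6.000]] (det J = 112.000).
Solving J·Δ = −F gives Δ = (-1.616, -1.295).
Then the next iterate is (p, q)₁ = (1.384, -0.795).

(1.384, -0.795)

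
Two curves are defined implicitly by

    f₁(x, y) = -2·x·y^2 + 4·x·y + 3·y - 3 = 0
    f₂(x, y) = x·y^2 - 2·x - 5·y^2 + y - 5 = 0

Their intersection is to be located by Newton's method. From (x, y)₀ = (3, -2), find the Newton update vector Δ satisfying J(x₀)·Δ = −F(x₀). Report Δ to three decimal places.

(1.378, 2.027)

At (3, -2): F = (-57.000, -21.000).
Jacobian J = [[-2·y^2 + 4·y, -4·x·y + 4·x + 3], [y^2 - 2, 2·x·y - 10·y + 1]].
At the point, J = [[-16.000, 39.000], [2.000, 9.000]] (det J = -222.000).
Solving J·Δ = −F gives Δ = (1.378, 2.027).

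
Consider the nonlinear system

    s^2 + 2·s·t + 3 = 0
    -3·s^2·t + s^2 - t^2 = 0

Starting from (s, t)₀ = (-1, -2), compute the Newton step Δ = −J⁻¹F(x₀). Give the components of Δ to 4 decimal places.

(0.4118, 2.7647)

At (-1, -2): F = (8.0000, 3.0000).
Jacobian J = [[2·s + 2·t, 2·s], [-6·s·t + 2·s, -3·s^2 - 2·t]].
At the point, J = [[-6.0000, -2.0000], [-14.0000, 1.0000]] (det J = -34.0000).
Solving J·Δ = −F gives Δ = (0.4118, 2.7647).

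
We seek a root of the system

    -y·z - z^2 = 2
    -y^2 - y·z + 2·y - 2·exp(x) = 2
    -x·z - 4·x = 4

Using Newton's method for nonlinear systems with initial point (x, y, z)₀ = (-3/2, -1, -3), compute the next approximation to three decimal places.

(-1.625, -0.028, -1.417)

At (-3/2, -1, -3): F = (-14.000, -8.44626, -2.500).
Jacobian J = [[0, -z, -y - 2·z], [-2·exp(x), -2·y - z + 2, -y], [-z - 4, 0, -x]].
At the point, J = [[0.000, 3.000, 7.000], [-0.44626, 7.000, 1.000], [-1.000, 0.000, 1.500]] (det J = 48.00817).
Solving J·Δ = −F gives Δ = (-0.125, 0.972, 1.583).
Then the next iterate is (x, y, z)₁ = (-1.625, -0.028, -1.417).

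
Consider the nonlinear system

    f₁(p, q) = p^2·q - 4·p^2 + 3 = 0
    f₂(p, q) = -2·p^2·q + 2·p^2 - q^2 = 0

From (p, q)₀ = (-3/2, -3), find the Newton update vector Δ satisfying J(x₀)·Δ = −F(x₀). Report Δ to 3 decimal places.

At (-3/2, -3): F = (-12.750, 9.000).
Jacobian J = [[2·p·q - 8·p, p^2], [-4·p·q + 4·p, -2·p^2 - 2·q]].
At the point, J = [[21.000, 2.250], [-24.000, 1.500]] (det J = 85.500).
Solving J·Δ = −F gives Δ = (0.461, 1.368).

(0.461, 1.368)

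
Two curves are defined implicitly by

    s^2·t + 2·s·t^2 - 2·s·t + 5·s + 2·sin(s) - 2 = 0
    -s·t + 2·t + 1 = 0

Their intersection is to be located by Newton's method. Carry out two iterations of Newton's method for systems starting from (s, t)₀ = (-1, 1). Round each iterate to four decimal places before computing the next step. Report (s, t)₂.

(0.2484, -0.8451)

At (-1, 1): F = (-7.682942, 4.0000).
Jacobian J = [[2·s·t + 2·t^2 - 2·t + 2·cos(s) + 5, s^2 + 4·s·t - 2·s], [-t, -s + 2]].
At the point, J = [[4.080605, -1.0000], [-1.0000, 3.0000]] (det J = 11.241814).
Solving J·Δ = −F gives Δ = (1.6945, -0.7685).
Then the next iterate is (s, t)₁ = (0.6945, 0.2315).
Round to (0.6945, 0.2315) and repeat: F = (2.617048, 1.302223), J = [[6.502486, -0.263563], [-0.2315, 1.3055]].
Δ = (-0.4461, -1.0766), so (s, t)₂ = (0.2484, -0.8451).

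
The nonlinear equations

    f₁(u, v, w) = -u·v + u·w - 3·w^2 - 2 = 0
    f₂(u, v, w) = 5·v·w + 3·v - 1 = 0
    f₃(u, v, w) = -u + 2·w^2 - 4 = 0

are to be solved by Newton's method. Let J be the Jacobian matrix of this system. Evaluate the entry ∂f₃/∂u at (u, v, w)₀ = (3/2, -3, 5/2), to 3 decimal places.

∂f₃/∂u = -1.
At (3/2, -3, 5/2) this is -1.000.

-1.000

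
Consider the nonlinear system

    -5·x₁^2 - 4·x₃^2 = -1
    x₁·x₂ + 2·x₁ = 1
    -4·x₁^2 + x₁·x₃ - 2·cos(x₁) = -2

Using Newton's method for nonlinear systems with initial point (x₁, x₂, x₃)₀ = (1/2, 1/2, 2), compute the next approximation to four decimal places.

(0.2804, 1.0981, 1.0530)

At (1/2, 1/2, 2): F = (-16.2500, 0.2500, 0.244835).
Jacobian J = [[-10·x₁, 0, -8·x₃], [x₂ + 2, x₁, 0], [-8·x₁ + x₃ + 2·sin(x₁), 0, x₁]].
At the point, J = [[-5.0000, 0.0000, -16.0000], [2.5000, 0.5000, 0.0000], [-1.041149, 0.0000, 0.5000]] (det J = -9.579191).
Solving J·Δ = −F gives Δ = (-0.2196, 0.5981, -0.9470).
Then the next iterate is (x₁, x₂, x₃)₁ = (0.2804, 1.0981, 1.0530).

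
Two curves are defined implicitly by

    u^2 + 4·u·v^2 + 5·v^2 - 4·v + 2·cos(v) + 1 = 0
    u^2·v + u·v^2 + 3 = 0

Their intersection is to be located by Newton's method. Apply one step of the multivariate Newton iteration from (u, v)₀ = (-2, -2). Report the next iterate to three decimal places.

At (-2, -2): F = (0.16771, -13.000).
Jacobian J = [[2·u + 4·v^2, 8·u·v + 10·v - 2·sin(v) - 4], [2·u·v + v^2, u^2 + 2·u·v]].
At the point, J = [[12.000, 9.81859], [12.000, 12.000]] (det J = 26.17686).
Solving J·Δ = −F gives Δ = (-4.953, 6.036).
Then the next iterate is (u, v)₁ = (-6.953, 4.036).

(-6.953, 4.036)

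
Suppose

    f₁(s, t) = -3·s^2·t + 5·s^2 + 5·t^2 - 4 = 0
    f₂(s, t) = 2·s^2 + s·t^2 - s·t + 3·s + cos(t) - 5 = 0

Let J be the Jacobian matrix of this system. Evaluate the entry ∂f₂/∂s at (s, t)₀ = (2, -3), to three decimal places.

23.000

∂f₂/∂s = 4·s + t^2 - t + 3.
At (2, -3) this is 23.000.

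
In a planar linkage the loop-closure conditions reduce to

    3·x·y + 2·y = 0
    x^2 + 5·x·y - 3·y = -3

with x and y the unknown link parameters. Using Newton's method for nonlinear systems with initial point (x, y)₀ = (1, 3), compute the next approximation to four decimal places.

(0.7015, 0.5373)

At (1, 3): F = (15.0000, 10.0000).
Jacobian J = [[3·y, 3·x + 2], [2·x + 5·y, 5·x - 3]].
At the point, J = [[9.0000, 5.0000], [17.0000, 2.0000]] (det J = -67.0000).
Solving J·Δ = −F gives Δ = (-0.2985, -2.4627).
Then the next iterate is (x, y)₁ = (0.7015, 0.5373).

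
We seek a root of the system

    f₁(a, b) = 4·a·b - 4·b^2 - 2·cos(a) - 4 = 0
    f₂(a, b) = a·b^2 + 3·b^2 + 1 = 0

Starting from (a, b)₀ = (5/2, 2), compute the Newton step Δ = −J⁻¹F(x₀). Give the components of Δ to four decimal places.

At (5/2, 2): F = (1.602287, 23.0000).
Jacobian J = [[4·b + 2·sin(a), 4·a - 8·b], [b^2, 2·a·b + 6·b]].
At the point, J = [[9.196944, -6.0000], [4.0000, 22.0000]] (det J = 226.332774).
Solving J·Δ = −F gives Δ = (-0.7655, -0.9063).

(-0.7655, -0.9063)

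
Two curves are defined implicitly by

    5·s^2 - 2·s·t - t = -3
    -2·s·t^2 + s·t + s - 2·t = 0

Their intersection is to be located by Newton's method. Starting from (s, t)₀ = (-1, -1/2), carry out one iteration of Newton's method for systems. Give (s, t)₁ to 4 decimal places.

(-0.1444, -0.3000)

At (-1, -1/2): F = (7.5000, 1.0000).
Jacobian J = [[10·s - 2·t, -2·s - 1], [-2·t^2 + t + 1, -4·s·t + s - 2]].
At the point, J = [[-9.0000, 1.0000], [0.0000, -5.0000]] (det J = 45.0000).
Solving J·Δ = −F gives Δ = (0.8556, 0.2000).
Then the next iterate is (s, t)₁ = (-0.1444, -0.3000).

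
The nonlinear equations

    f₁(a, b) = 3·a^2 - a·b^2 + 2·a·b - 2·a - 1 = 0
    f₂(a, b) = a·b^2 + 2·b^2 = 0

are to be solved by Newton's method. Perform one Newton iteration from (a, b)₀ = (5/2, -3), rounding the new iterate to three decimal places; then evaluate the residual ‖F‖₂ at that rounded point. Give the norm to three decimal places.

At (5/2, -3): F = (-24.750, 40.500).
Jacobian J = [[6·a - b^2 + 2·b - 2, -2·a·b + 2·a], [b^2, 2·a·b + 4·b]].
At the point, J = [[-2.000, 20.000], [9.000, -27.000]] (det J = -126.000).
Solving J·Δ = −F gives Δ = (-1.125, 1.125).
Then the next iterate is (a, b)₁ = (1.375, -1.875).
Re-evaluating at (1.375, -1.875): F = (-8.06836, 11.86523), so ‖F‖₂ = 14.349.

14.349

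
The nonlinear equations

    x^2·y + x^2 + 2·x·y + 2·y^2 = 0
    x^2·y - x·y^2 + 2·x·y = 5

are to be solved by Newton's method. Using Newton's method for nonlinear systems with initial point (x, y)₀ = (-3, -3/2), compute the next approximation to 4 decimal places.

At (-3, -3/2): F = (9.0000, -2.7500).
Jacobian J = [[2·x·y + 2·x + 2·y, x^2 + 2·x + 4·y], [2·x·y - y^2 + 2·y, x^2 - 2·x·y + 2·x]].
At the point, J = [[0.0000, -3.0000], [3.7500, -6.0000]] (det J = 11.2500).
Solving J·Δ = −F gives Δ = (5.5333, 3.0000).
Then the next iterate is (x, y)₁ = (2.5333, 1.5000).

(2.5333, 1.5000)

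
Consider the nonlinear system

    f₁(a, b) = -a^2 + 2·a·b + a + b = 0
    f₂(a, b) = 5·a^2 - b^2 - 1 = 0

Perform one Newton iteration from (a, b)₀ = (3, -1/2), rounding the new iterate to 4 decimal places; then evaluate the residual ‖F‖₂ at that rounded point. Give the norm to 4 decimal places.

10.9493

At (3, -1/2): F = (-9.5000, 43.7500).
Jacobian J = [[-2·a + 2·b + 1, 2·a + 1], [10·a, -2·b]].
At the point, J = [[-6.0000, 7.0000], [30.0000, 1.0000]] (det J = -216.0000).
Solving J·Δ = −F gives Δ = (-1.4618, 0.1042).
Then the next iterate is (a, b)₁ = (1.5382, -0.3958).
Re-evaluating at (1.5382, -0.3958): F = (-2.441298, 10.673639), so ‖F‖₂ = 10.9493.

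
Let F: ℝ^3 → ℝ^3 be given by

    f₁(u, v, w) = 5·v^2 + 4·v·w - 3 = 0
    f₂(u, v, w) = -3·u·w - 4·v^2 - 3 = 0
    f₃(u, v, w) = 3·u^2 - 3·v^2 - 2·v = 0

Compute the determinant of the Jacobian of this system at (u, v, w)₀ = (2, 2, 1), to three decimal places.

J = [[0, 10·v + 4·w, 4·v], [-3·w, -8·v, -3·u], [6·u, -6·v - 2, 0]].
At the point, J = [[0.000, 24.000, 8.000], [-3.000, -16.000, -6.000], [12.000, -14.000, 0.000]].
det J = 144.000.

144.000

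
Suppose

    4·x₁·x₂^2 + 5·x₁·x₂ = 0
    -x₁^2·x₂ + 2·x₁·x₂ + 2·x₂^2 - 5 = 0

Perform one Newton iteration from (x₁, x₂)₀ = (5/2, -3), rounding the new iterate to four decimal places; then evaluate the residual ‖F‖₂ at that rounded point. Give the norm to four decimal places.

15.5925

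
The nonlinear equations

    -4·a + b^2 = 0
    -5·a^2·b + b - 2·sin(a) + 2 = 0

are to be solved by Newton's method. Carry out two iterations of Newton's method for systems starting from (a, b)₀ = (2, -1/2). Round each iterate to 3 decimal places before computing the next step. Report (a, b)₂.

(0.756, -1.992)

At (2, -1/2): F = (-7.750, 9.68141).
Jacobian J = [[-4, 2·b], [-10·a·b - 2·cos(a), -5·a^2 + 1]].
At the point, J = [[-4.000, -1.000], [10.83229, -19.000]] (det J = 86.83229).
Solving J·Δ = −F gives Δ = (-1.807, -0.521).
Then the next iterate is (a, b)₁ = (0.193, -1.021).
Round to (0.193, -1.021) and repeat: F = (0.27044, 0.78555), J = [[-4.000, -2.042], [0.00766, 0.81376]].
Δ = (0.563, -0.971), so (a, b)₂ = (0.756, -1.992).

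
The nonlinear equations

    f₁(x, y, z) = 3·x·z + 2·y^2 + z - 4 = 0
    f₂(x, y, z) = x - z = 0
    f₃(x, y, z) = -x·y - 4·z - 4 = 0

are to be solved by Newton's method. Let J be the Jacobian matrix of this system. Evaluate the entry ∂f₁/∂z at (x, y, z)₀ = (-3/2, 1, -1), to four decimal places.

-3.5000

∂f₁/∂z = 3·x + 1.
At (-3/2, 1, -1) this is -3.5000.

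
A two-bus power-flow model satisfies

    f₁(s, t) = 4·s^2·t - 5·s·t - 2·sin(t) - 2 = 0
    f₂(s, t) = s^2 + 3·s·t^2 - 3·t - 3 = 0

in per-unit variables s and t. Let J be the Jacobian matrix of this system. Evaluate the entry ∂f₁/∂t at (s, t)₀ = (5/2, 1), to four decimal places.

11.4194

∂f₁/∂t = 4·s^2 - 5·s - 2·cos(t).
At (5/2, 1) this is 11.4194.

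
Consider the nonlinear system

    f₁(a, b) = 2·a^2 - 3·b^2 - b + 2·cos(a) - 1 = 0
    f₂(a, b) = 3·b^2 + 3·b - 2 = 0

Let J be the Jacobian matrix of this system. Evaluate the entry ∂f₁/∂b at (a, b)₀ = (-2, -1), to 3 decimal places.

5.000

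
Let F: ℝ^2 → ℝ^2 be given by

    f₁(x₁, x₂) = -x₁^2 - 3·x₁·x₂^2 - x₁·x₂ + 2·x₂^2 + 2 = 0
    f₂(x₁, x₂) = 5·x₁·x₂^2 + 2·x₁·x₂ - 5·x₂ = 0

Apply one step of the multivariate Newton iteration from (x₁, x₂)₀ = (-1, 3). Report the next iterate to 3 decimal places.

(-0.572, 1.806)

At (-1, 3): F = (49.000, -66.000).
Jacobian J = [[-2·x₁ - 3·x₂^2 - x₂, -6·x₁·x₂ - x₁ + 4·x₂], [5·x₂^2 + 2·x₂, 10·x₁·x₂ + 2·x₁ - 5]].
At the point, J = [[-28.000, 31.000], [51.000, -37.000]] (det J = -545.000).
Solving J·Δ = −F gives Δ = (0.428, -1.194).
Then the next iterate is (x₁, x₂)₁ = (-0.572, 1.806).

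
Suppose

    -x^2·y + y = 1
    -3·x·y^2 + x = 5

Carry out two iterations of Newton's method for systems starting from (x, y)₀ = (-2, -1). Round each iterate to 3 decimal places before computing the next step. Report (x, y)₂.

At (-2, -1): F = (2.000, -1.000).
Jacobian J = [[-2·x·y, -x^2 + 1], [-3·y^2 + 1, -6·x·y]].
At the point, J = [[-4.000, -3.000], [-2.000, -12.000]] (det J = 42.000).
Solving J·Δ = −F gives Δ = (0.643, -0.190).
Then the next iterate is (x, y)₁ = (-1.357, -1.190).
Round to (-1.357, -1.190) and repeat: F = (0.00132, -0.59206), J = [[-3.22966, -0.84145], [-3.24830, -9.68898]].
Δ = (0.018, -0.067), so (x, y)₂ = (-1.339, -1.257).

(-1.339, -1.257)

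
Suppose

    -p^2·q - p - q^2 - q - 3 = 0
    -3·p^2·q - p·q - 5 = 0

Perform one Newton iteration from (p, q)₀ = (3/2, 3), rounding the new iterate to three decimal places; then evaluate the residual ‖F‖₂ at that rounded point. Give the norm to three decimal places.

11.639

At (3/2, 3): F = (-23.250, -29.750).
Jacobian J = [[-2·p·q - 1, -p^2 - 2·q - 1], [-6·p·q - q, -3·p^2 - p]].
At the point, J = [[-10.000, -9.250], [-30.000, -8.250]] (det J = -195.000).
Solving J·Δ = −F gives Δ = (-0.428, -2.051).
Then the next iterate is (p, q)₁ = (1.072, 0.949).
Re-evaluating at (1.072, 0.949): F = (-7.01218, -9.28905), so ‖F‖₂ = 11.639.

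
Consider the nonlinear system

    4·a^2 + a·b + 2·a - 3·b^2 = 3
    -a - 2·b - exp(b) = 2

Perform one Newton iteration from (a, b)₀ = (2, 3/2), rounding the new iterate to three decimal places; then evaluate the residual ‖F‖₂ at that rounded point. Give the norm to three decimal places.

At (2, 3/2): F = (13.250, -11.48169).
Jacobian J = [[8·a + b + 2, a - 6·b], [-1, -exp(b) - 2]].
At the point, J = [[19.500, -7.000], [-1.000, -6.48169]] (det J = -133.39294).
Solving J·Δ = −F gives Δ = (-1.246, -1.579).
Then the next iterate is (a, b)₁ = (0.754, -0.079).
Re-evaluating at (0.754, -0.079): F = (0.70378, -3.52004), so ‖F‖₂ = 3.590.

3.590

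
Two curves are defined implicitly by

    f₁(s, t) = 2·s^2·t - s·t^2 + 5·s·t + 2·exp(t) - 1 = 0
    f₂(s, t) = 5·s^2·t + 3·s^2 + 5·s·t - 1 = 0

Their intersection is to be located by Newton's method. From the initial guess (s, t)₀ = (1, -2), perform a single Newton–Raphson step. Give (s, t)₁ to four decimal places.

At (1, -2): F = (-18.729329, -18.0000).
Jacobian J = [[4·s·t - t^2 + 5·t, 2·s^2 - 2·s·t + 5·s + 2·exp(t)], [10·s·t + 6·s + 5·t, 5·s^2 + 5·s]].
At the point, J = [[-22.0000, 11.270671], [-24.0000, 10.0000]] (det J = 50.496094).
Solving J·Δ = −F gives Δ = (-0.3085, 1.0596).
Then the next iterate is (s, t)₁ = (0.6915, -0.9404).

(0.6915, -0.9404)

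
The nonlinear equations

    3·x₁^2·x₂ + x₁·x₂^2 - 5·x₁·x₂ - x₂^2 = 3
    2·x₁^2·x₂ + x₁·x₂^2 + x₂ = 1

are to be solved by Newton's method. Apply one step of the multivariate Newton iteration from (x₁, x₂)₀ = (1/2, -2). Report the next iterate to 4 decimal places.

(0.8125, -6.0000)

At (1/2, -2): F = (-1.5000, -2.0000).
Jacobian J = [[6·x₁·x₂ + x₂^2 - 5·x₂, 3·x₁^2 + 2·x₁·x₂ - 5·x₁ - 2·x₂], [4·x₁·x₂ + x₂^2, 2·x₁^2 + 2·x₁·x₂ + 1]].
At the point, J = [[8.0000, 0.2500], [0.0000, -0.5000]] (det J = -4.0000).
Solving J·Δ = −F gives Δ = (0.3125, -4.0000).
Then the next iterate is (x₁, x₂)₁ = (0.8125, -6.0000).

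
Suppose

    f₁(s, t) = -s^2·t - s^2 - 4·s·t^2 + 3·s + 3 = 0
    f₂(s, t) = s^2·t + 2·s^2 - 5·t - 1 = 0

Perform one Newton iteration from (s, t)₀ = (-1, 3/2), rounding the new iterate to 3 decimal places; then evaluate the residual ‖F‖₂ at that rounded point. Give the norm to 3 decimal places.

At (-1, 3/2): F = (6.500, -5.000).
Jacobian J = [[-2·s·t - 2·s - 4·t^2 + 3, -s^2 - 8·s·t], [2·s·t + 4·s, s^2 - 5]].
At the point, J = [[-1.000, 11.000], [-7.000, -4.000]] (det J = 81.000).
Solving J·Δ = −F gives Δ = (-0.358, -0.623).
Then the next iterate is (s, t)₁ = (-1.358, 0.877).
Re-evaluating at (-1.358, 0.877): F = (-0.35759, -0.07934), so ‖F‖₂ = 0.366.

0.366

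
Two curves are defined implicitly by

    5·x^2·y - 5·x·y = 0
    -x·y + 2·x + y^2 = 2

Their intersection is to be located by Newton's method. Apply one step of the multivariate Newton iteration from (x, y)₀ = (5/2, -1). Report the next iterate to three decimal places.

(3.611, 1.185)

At (5/2, -1): F = (-18.750, 6.500).
Jacobian J = [[10·x·y - 5·y, 5·x^2 - 5·x], [-y + 2, -x + 2·y]].
At the point, J = [[-20.000, 18.750], [3.000, -4.500]] (det J = 33.750).
Solving J·Δ = −F gives Δ = (1.111, 2.185).
Then the next iterate is (x, y)₁ = (3.611, 1.185).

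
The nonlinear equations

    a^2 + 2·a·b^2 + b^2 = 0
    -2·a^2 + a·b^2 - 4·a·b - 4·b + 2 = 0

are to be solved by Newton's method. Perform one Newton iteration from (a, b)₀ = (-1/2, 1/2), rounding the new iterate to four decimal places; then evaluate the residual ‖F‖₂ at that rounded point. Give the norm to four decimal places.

At (-1/2, 1/2): F = (0.2500, 0.3750).
Jacobian J = [[2·a + 2·b^2, 4·a·b + 2·b], [-4·a + b^2 - 4·b, 2·a·b - 4·a - 4]].
At the point, J = [[-0.5000, 0.0000], [0.2500, -2.5000]] (det J = 1.2500).
Solving J·Δ = −F gives Δ = (0.5000, 0.2000).
Then the next iterate is (a, b)₁ = (0.0000, 0.7000).
Re-evaluating at (0.0000, 0.7000): F = (0.4900, -0.8000), so ‖F‖₂ = 0.9381.

0.9381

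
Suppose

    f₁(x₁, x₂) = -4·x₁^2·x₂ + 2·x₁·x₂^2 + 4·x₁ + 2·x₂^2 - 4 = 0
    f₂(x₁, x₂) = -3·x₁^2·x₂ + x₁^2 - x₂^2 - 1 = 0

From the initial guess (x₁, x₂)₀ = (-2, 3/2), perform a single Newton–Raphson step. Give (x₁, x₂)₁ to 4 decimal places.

At (-2, 3/2): F = (-40.5000, -17.2500).
Jacobian J = [[-8·x₁·x₂ + 2·x₂^2 + 4, -4·x₁^2 + 4·x₁·x₂ + 4·x₂], [-6·x₁·x₂ + 2·x₁, -3·x₁^2 - 2·x₂]].
At the point, J = [[32.5000, -22.0000], [14.0000, -15.0000]] (det J = -179.5000).
Solving J·Δ = −F gives Δ = (1.2702, 0.0355).
Then the next iterate is (x₁, x₂)₁ = (-0.7298, 1.5355).

(-0.7298, 1.5355)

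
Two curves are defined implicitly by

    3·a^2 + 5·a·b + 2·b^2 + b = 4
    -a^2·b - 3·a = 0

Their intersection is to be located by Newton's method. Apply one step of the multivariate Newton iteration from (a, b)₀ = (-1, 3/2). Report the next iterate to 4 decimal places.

(-1.3333, 3.0000)

At (-1, 3/2): F = (-2.5000, 1.5000).
Jacobian J = [[6·a + 5·b, 5·a + 4·b + 1], [-2·a·b - 3, -a^2]].
At the point, J = [[1.5000, 2.0000], [0.0000, -1.0000]] (det J = -1.5000).
Solving J·Δ = −F gives Δ = (-0.3333, 1.5000).
Then the next iterate is (a, b)₁ = (-1.3333, 3.0000).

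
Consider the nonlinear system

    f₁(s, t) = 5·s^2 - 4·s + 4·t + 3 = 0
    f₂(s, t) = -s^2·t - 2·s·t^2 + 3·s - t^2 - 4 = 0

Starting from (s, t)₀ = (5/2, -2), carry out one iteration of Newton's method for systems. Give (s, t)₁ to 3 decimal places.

(1.592, -1.293)

At (5/2, -2): F = (16.250, -8.000).
Jacobian J = [[10·s - 4, 4], [-2·s·t - 2·t^2 + 3, -s^2 - 4·s·t - 2·t]].
At the point, J = [[21.000, 4.000], [5.000, 17.750]] (det J = 352.750).
Solving J·Δ = −F gives Δ = (-0.908, 0.707).
Then the next iterate is (s, t)₁ = (1.592, -1.293).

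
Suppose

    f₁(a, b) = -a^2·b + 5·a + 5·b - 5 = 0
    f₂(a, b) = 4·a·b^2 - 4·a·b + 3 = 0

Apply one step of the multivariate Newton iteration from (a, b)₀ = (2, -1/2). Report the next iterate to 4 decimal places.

(1.2957, -0.0696)

At (2, -1/2): F = (4.5000, 9.0000).
Jacobian J = [[-2·a·b + 5, -a^2 + 5], [4·b^2 - 4·b, 8·a·b - 4·a]].
At the point, J = [[7.0000, 1.0000], [3.0000, -16.0000]] (det J = -115.0000).
Solving J·Δ = −F gives Δ = (-0.7043, 0.4304).
Then the next iterate is (a, b)₁ = (1.2957, -0.0696).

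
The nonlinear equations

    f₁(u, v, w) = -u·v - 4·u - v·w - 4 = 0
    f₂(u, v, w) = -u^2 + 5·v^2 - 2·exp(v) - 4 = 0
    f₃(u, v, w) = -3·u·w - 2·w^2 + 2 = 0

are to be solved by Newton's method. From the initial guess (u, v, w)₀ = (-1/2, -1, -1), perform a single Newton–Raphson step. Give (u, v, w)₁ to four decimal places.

At (-1/2, -1, -1): F = (-3.5000, 0.014241, -1.5000).
Jacobian J = [[-v - 4, -u - w, -v], [-2·u, 10·v - 2·exp(v), 0], [-3·w, 0, -3·u - 4·w]].
At the point, J = [[-3.0000, 1.5000, 1.0000], [1.0000, -10.735759, 0.0000], [3.0000, 0.0000, 5.5000]] (det J = 201.097298).
Solving J·Δ = −F gives Δ = (-0.9470, -0.0869, 0.7893).
Then the next iterate is (u, v, w)₁ = (-1.4470, -1.0869, -0.2107).

(-1.4470, -1.0869, -0.2107)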